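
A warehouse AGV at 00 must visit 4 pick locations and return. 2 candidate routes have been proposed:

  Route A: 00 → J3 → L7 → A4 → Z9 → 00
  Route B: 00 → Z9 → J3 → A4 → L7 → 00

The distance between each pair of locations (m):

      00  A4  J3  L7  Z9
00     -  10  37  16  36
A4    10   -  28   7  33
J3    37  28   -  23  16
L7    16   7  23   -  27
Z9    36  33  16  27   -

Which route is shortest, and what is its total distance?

Route A: 37 + 23 + 7 + 33 + 36 = 136
Route B: 36 + 16 + 28 + 7 + 16 = 103

Shortest is Route B, total 103 m.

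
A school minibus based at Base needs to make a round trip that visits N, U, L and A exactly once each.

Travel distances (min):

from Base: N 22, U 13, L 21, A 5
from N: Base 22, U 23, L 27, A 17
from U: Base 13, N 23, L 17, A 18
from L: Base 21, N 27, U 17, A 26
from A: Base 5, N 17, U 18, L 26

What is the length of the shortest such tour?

Minimum total distance: 79 min.

Base-N-U-L-A-Base: 22+23+17+26+5 = 93
Base-N-U-A-L-Base: 22+23+18+26+21 = 110
Base-N-L-U-A-Base: 22+27+17+18+5 = 89
Base-N-L-A-U-Base: 22+27+26+18+13 = 106
Base-N-A-U-L-Base: 22+17+18+17+21 = 95
Base-N-A-L-U-Base: 22+17+26+17+13 = 95
Base-U-N-L-A-Base: 13+23+27+26+5 = 94
Base-U-N-A-L-Base: 13+23+17+26+21 = 100
Base-U-L-N-A-Base: 13+17+27+17+5 = 79
Base-U-A-N-L-Base: 13+18+17+27+21 = 96
Base-L-N-U-A-Base: 21+27+23+18+5 = 94
Base-L-U-N-A-Base: 21+17+23+17+5 = 83
The minimum is 79.
One optimal route: Base → U → L → N → A → Base (or its reverse).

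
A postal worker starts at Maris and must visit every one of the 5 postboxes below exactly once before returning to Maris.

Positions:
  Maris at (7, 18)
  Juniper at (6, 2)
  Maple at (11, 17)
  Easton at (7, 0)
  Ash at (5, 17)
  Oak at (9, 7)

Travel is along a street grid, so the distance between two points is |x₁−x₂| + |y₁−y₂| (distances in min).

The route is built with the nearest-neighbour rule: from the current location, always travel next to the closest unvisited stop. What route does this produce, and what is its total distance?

Maris → [Ash:3 / Maple:5 / Oak:13 / Juniper:17 / Easton:18] → Ash (3)
Ash → [Maple:6 / Oak:14 / Juniper:16 / Easton:19] → Maple (6)
Maple → [Oak:12 / Juniper:20 / Easton:21] → Oak (12)
Oak → [Juniper:8 / Easton:9] → Juniper (8)
Juniper → [Easton:3] → Easton (3)
Return Easton→Maris: 18.
Total = 3 + 6 + 12 + 8 + 3 + 18 = 50.

Nearest-neighbour total = 50 min; route Maris → Ash → Maple → Oak → Juniper → Easton → Maris.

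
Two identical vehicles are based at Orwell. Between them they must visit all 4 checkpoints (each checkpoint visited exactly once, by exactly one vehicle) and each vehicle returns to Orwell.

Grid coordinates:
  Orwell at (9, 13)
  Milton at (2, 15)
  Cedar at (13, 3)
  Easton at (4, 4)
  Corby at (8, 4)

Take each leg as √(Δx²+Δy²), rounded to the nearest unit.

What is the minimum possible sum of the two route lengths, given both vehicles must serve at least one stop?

Try each way of splitting the stops between the two vehicles (each non-empty) and, for each split, find the best tour for each vehicle:
  {Milton} + {Cedar, Easton, Corby}: 14 + 30 = 44
  {Cedar} + {Milton, Easton, Corby}: 22 + 31 = 53
  {Milton, Cedar} + {Easton, Corby}: 34 + 23 = 57
  {Easton} + {Milton, Cedar, Corby}: 20 + 36 = 56
  {Milton, Easton} + {Cedar, Corby}: 28 + 25 = 53
  {Cedar, Easton} + {Milton, Corby}: 30 + 29 = 59
  … (7 splits in total)
Best: vehicle 1 Orwell → Milton → Orwell = 14; vehicle 2 Orwell → Cedar → Corby → Easton → Orwell = 30; combined 44.

Minimum combined distance: 44.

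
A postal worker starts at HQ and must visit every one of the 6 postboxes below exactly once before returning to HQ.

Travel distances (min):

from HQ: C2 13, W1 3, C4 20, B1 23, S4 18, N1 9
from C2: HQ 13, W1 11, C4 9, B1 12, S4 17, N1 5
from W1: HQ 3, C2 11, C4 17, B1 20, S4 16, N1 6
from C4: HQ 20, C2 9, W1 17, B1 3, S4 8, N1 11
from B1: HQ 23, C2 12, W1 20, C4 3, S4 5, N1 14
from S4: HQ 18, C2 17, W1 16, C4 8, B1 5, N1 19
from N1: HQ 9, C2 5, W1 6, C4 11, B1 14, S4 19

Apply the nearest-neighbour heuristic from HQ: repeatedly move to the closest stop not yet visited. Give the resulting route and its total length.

Nearest-neighbour total = 49 min; route HQ → W1 → N1 → C2 → C4 → B1 → S4 → HQ.

At HQ the remaining stops are W1 3, N1 9, C2 13, S4 18, C4 20, B1 23; go to W1.
At W1 the remaining stops are N1 6, C2 11, S4 16, C4 17, B1 20; go to N1.
At N1 the remaining stops are C2 5, C4 11, B1 14, S4 19; go to C2.
At C2 the remaining stops are C4 9, B1 12, S4 17; go to C4.
At C4 the remaining stops are B1 3, S4 8; go to B1.
At B1 the remaining stops are S4 5; go to S4.
Return S4→HQ: 18.
Total = 3 + 6 + 5 + 9 + 3 + 5 + 18 = 49.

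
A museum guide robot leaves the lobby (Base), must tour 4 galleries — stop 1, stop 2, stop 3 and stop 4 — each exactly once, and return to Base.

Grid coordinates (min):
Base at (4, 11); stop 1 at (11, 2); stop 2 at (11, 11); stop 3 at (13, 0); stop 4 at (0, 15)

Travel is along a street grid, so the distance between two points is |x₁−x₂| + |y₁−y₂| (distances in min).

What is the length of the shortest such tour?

There are 12 distinct closed tours to check (reversals are equivalent).
Base-stop 1-stop 2-stop 3-stop 4-Base: 16+9+13+28+8 = 74
Base-stop 1-stop 2-stop 4-stop 3-Base: 16+9+15+28+20 = 88
Base-stop 1-stop 3-stop 2-stop 4-Base: 16+4+13+15+8 = 56
Base-stop 1-stop 3-stop 4-stop 2-Base: 16+4+28+15+7 = 70
Base-stop 1-stop 4-stop 2-stop 3-Base: 16+24+15+13+20 = 88
Base-stop 1-stop 4-stop 3-stop 2-Base: 16+24+28+13+7 = 88
Base-stop 2-stop 1-stop 3-stop 4-Base: 7+9+4+28+8 = 56
Base-stop 2-stop 1-stop 4-stop 3-Base: 7+9+24+28+20 = 88
Base-stop 2-stop 3-stop 1-stop 4-Base: 7+13+4+24+8 = 56
Base-stop 2-stop 4-stop 1-stop 3-Base: 7+15+24+4+20 = 70
Base-stop 3-stop 1-stop 2-stop 4-Base: 20+4+9+15+8 = 56
Base-stop 3-stop 2-stop 1-stop 4-Base: 20+13+9+24+8 = 74
The minimum is 56.
One optimal route: Base → stop 1 → stop 3 → stop 2 → stop 4 → Base (or its reverse).

Shortest round trip = 56 min.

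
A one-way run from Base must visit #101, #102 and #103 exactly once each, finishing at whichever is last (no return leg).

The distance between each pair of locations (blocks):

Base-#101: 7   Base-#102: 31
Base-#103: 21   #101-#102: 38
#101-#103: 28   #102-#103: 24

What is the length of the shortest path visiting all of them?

There are 3! = 6 possible orderings.
Base → #101 → #102 → #103: 7+38+24 = 69
Base → #101 → #103 → #102: 7+28+24 = 59
Base → #102 → #101 → #103: 31+38+28 = 97
Base → #102 → #103 → #101: 31+24+28 = 83
Base → #103 → #101 → #102: 21+28+38 = 87
Base → #103 → #102 → #101: 21+24+38 = 83
The minimum is 59.
One shortest path: Base → #101 → #103 → #102.

Shortest open route: 59 blocks.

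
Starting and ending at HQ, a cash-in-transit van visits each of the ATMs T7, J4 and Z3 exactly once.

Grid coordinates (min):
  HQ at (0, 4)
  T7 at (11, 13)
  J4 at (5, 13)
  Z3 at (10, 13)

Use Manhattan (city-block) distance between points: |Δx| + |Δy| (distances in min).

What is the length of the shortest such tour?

40 min — the shortest possible round trip.

HQ - T7 - J4 - Z3 - HQ: 20+6+5+19 = 50
HQ - T7 - Z3 - J4 - HQ: 20+1+5+14 = 40
HQ - J4 - T7 - Z3 - HQ: 14+6+1+19 = 40
The minimum is 40.
One optimal route: HQ → T7 → Z3 → J4 → HQ (or its reverse).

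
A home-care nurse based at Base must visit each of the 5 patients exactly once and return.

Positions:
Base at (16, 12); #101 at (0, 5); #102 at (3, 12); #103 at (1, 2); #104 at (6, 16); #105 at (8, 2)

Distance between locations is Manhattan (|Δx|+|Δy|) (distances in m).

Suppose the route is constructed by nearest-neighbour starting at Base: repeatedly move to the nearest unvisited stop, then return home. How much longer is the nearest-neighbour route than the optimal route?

Base: #102=13, #104=14, #105=18, #101=23, #103=25 ⇒ #102
#102: #104=7, #101=10, #103=12, #105=15 ⇒ #104
#104: #105=16, #101=17, #103=19 ⇒ #105
#105: #103=7, #101=11 ⇒ #103
#103: #101=4 ⇒ #101
NN route Base → #102 → #104 → #105 → #103 → #101 → Base costs 70.
Optimal: Base → #104 → #102 → #101 → #103 → #105 → Base costs 60 (by enumerating all 60 distinct tours).
Excess = 70 − 60 = 10.

10 m longer than the optimal tour.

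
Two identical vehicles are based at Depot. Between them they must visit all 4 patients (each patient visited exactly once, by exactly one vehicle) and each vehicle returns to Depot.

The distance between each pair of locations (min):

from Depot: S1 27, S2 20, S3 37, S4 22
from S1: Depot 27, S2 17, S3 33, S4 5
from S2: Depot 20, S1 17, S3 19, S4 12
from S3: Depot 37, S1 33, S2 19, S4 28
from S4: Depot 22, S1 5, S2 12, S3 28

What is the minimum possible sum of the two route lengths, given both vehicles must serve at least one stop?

130 min — the smallest possible combined total.

Try each way of splitting the stops between the two vehicles (each non-empty) and, for each split, find the best tour for each vehicle:
  {S1} + {S2, S3, S4}: 54 + 89 = 143
  {S2} + {S1, S3, S4}: 40 + 97 = 137
  {S1, S2} + {S3, S4}: 64 + 87 = 151
  {S3} + {S1, S2, S4}: 74 + 64 = 138
  {S1, S3} + {S2, S4}: 97 + 54 = 151
  {S2, S3} + {S1, S4}: 76 + 54 = 130
  … (7 splits in total)
Best: vehicle 1 Depot → S2 → S3 → Depot = 76; vehicle 2 Depot → S1 → S4 → Depot = 54; combined 130.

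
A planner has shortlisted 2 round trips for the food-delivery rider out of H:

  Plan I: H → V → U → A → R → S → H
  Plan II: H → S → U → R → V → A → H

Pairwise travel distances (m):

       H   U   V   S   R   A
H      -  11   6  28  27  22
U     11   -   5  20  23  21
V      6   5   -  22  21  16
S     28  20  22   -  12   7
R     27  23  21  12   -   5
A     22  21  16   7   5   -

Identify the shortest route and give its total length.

Plan I: 6 + 5 + 21 + 5 + 12 + 28 = 77
Plan II: 28 + 20 + 23 + 21 + 16 + 22 = 130

77 m — Plan I is the shortest.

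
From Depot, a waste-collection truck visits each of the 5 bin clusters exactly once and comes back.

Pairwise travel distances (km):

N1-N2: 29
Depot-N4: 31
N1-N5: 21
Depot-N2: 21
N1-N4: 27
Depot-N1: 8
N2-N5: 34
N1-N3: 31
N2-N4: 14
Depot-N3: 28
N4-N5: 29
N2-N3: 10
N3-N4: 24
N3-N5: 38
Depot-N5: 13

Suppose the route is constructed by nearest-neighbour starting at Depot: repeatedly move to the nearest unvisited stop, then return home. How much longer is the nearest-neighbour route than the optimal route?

The nearest-neighbour route is 5 km longer than optimal.

From Depot: N1=8, N5=13, N2=21, N3=28, N4=31 → choose N1 (8).
From N1: N5=21, N4=27, N2=29, N3=31 → choose N5 (21).
From N5: N4=29, N2=34, N3=38 → choose N4 (29).
From N4: N2=14, N3=24 → choose N2 (14).
From N2: N3=10 → choose N3 (10).
NN route Depot → N1 → N5 → N4 → N2 → N3 → Depot costs 110.
Optimal: Depot → N1 → N3 → N2 → N4 → N5 → Depot costs 105 (by enumerating all 60 distinct tours).
Excess = 110 − 105 = 5.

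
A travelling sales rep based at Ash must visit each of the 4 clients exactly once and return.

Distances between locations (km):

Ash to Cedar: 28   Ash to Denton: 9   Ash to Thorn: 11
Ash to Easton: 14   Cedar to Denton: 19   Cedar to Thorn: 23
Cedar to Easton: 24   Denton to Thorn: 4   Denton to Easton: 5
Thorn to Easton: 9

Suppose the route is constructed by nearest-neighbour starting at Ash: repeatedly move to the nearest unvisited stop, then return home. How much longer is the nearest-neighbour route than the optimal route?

From Ash: Denton=9, Thorn=11, Easton=14, Cedar=28 → choose Denton (9).
From Denton: Thorn=4, Easton=5, Cedar=19 → choose Thorn (4).
From Thorn: Easton=9, Cedar=23 → choose Easton (9).
From Easton: Cedar=24 → choose Cedar (24).
NN route Ash → Denton → Thorn → Easton → Cedar → Ash costs 74.
Optimal: Ash → Cedar → Denton → Easton → Thorn → Ash costs 72 (by enumerating all 12 distinct tours).
Excess = 74 − 72 = 2.

The nearest-neighbour route is 2 km longer than optimal.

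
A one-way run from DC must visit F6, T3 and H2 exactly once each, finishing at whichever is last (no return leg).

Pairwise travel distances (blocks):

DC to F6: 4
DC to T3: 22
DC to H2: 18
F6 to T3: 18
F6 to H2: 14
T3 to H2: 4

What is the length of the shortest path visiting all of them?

There are 3! = 6 possible orderings.
DC - F6 - T3 - H2: 4+18+4 = 26
DC - F6 - H2 - T3: 4+14+4 = 22
DC - T3 - F6 - H2: 22+18+14 = 54
DC - T3 - H2 - F6: 22+4+14 = 40
DC - H2 - F6 - T3: 18+14+18 = 50
DC - H2 - T3 - F6: 18+4+18 = 40
The minimum is 22.
One shortest path: DC → F6 → H2 → T3.

22 blocks — the minimum one-way total.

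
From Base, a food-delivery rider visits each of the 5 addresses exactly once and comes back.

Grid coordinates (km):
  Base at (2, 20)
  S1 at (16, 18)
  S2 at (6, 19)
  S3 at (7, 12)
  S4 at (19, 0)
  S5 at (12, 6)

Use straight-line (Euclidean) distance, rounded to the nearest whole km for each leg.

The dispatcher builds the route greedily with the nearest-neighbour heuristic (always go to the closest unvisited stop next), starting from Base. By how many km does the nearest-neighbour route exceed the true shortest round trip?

From Base: S2=4, S3=9, S1=14, S5=17, S4=26 → choose S2 (4).
From S2: S3=7, S1=10, S5=14, S4=23 → choose S3 (7).
From S3: S5=8, S1=11, S4=17 → choose S5 (8).
From S5: S4=9, S1=13 → choose S4 (9).
From S4: S1=18 → choose S1 (18).
NN route Base → S2 → S3 → S5 → S4 → S1 → Base costs 60.
Optimal: Base → S2 → S1 → S4 → S5 → S3 → Base costs 58 (by enumerating all 60 distinct tours).
Excess = 60 − 58 = 2.

2 km longer than the optimal tour.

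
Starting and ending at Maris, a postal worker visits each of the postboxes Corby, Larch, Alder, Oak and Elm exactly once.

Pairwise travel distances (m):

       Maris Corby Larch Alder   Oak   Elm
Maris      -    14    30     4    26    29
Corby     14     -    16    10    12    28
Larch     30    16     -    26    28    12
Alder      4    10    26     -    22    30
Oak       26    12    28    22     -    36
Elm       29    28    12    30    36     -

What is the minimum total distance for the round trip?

95 m — the shortest possible round trip.

With 5 stops there are 5!/2 = 60 distinct round trips (a route and its reverse cost the same).
Maris → Corby → Larch → Alder → Oak → Elm → Maris: 14+16+26+22+36+29 = 143
Maris → Corby → Larch → Alder → Elm → Oak → Maris: 14+16+26+30+36+26 = 148
Maris → Corby → Larch → Oak → Alder → Elm → Maris: 14+16+28+22+30+29 = 139
Maris → Corby → Larch → Oak → Elm → Alder → Maris: 14+16+28+36+30+4 = 128
Maris → Corby → Larch → Elm → Alder → Oak → Maris: 14+16+12+30+22+26 = 120
Maris → Corby → Larch → Elm → Oak → Alder → Maris: 14+16+12+36+22+4 = 104
Maris → Corby → Alder → Larch → Oak → Elm → Maris: 14+10+26+28+36+29 = 143
Maris → Corby → Alder → Larch → Elm → Oak → Maris: 14+10+26+12+36+26 = 124
Maris → Corby → Alder → Oak → Larch → Elm → Maris: 14+10+22+28+12+29 = 115
Maris → Corby → Alder → Oak → Elm → Larch → Maris: 14+10+22+36+12+30 = 124
Maris → Corby → Alder → Elm → Larch → Oak → Maris: 14+10+30+12+28+26 = 120
Maris → Corby → Alder → Elm → Oak → Larch → Maris: 14+10+30+36+28+30 = 148
Maris → Corby → Oak → Larch → Alder → Elm → Maris: 14+12+28+26+30+29 = 139
Maris → Corby → Oak → Larch → Elm → Alder → Maris: 14+12+28+12+30+4 = 100
… (46 more)
Maris → Alder → Corby → Oak → Larch → Elm → Maris: 4+10+12+28+12+29 = 95  ← best
The minimum is 95.
One optimal route: Maris → Alder → Corby → Oak → Larch → Elm → Maris (or its reverse).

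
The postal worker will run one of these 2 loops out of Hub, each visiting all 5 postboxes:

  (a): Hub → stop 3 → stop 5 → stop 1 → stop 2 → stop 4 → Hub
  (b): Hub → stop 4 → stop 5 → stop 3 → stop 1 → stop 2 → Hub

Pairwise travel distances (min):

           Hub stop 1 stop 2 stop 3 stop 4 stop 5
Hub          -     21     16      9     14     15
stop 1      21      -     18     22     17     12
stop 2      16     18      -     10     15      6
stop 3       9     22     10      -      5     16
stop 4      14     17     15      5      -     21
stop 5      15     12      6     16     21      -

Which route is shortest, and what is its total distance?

Shortest is (a), total 84 min.

(a): 9 + 16 + 12 + 18 + 15 + 14 = 84
(b): 14 + 21 + 16 + 22 + 18 + 16 = 107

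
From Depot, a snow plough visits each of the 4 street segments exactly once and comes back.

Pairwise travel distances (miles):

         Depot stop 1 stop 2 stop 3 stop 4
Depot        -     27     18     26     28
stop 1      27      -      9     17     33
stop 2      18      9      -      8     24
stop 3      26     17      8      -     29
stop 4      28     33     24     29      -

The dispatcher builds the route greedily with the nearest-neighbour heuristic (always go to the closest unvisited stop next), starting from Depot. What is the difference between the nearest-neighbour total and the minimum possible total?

The nearest-neighbour route is 3 miles longer than optimal.

From Depot: stop 2=18, stop 3=26, stop 1=27, stop 4=28 → choose stop 2 (18).
From stop 2: stop 3=8, stop 1=9, stop 4=24 → choose stop 3 (8).
From stop 3: stop 1=17, stop 4=29 → choose stop 1 (17).
From stop 1: stop 4=33 → choose stop 4 (33).
NN route Depot → stop 2 → stop 3 → stop 1 → stop 4 → Depot costs 104.
Optimal: Depot → stop 1 → stop 2 → stop 3 → stop 4 → Depot costs 101 (by enumerating all 12 distinct tours).
Excess = 104 − 101 = 3.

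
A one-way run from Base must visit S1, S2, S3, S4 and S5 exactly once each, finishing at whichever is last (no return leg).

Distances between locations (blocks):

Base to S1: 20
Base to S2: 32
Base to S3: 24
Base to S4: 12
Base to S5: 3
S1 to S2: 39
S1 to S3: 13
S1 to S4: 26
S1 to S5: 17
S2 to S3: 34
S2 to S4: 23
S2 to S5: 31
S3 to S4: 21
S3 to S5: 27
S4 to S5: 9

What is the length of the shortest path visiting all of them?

77 blocks — the minimum one-way total.

There are 5! = 120 possible orderings.
Base - S1 - S2 - S3 - S4 - S5: 20+39+34+21+9 = 123
Base - S1 - S2 - S3 - S5 - S4: 20+39+34+27+9 = 129
Base - S1 - S2 - S4 - S3 - S5: 20+39+23+21+27 = 130
Base - S1 - S2 - S4 - S5 - S3: 20+39+23+9+27 = 118
Base - S1 - S2 - S5 - S3 - S4: 20+39+31+27+21 = 138
Base - S1 - S2 - S5 - S4 - S3: 20+39+31+9+21 = 120
Base - S1 - S3 - S2 - S4 - S5: 20+13+34+23+9 = 99
Base - S1 - S3 - S2 - S5 - S4: 20+13+34+31+9 = 107
Base - S1 - S3 - S4 - S2 - S5: 20+13+21+23+31 = 108
Base - S1 - S3 - S4 - S5 - S2: 20+13+21+9+31 = 94
Base - S1 - S3 - S5 - S2 - S4: 20+13+27+31+23 = 114
Base - S1 - S3 - S5 - S4 - S2: 20+13+27+9+23 = 92
Base - S1 - S4 - S2 - S3 - S5: 20+26+23+34+27 = 130
Base - S1 - S4 - S2 - S5 - S3: 20+26+23+31+27 = 127
… (106 more)
Base - S5 - S1 - S3 - S4 - S2: 3+17+13+21+23 = 77  ← best
The minimum is 77.
One shortest path: Base → S5 → S1 → S3 → S4 → S2.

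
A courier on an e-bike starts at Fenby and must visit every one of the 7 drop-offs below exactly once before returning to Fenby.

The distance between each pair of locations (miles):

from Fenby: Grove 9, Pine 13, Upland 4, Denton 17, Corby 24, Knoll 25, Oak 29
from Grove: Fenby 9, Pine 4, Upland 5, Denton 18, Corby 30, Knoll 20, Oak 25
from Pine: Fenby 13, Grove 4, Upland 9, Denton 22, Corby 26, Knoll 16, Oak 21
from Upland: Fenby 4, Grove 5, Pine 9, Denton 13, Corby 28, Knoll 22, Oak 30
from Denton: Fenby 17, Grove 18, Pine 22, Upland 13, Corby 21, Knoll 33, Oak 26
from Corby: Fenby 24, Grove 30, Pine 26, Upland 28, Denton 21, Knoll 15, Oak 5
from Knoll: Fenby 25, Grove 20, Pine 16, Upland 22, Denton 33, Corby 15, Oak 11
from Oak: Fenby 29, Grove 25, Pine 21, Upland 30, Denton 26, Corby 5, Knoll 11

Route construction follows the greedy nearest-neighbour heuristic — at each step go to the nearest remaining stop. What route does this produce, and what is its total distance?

At Fenby the remaining stops are Upland 4, Grove 9, Pine 13, Denton 17, Corby 24, Knoll 25, Oak 29; go to Upland.
At Upland the remaining stops are Grove 5, Pine 9, Denton 13, Knoll 22, Corby 28, Oak 30; go to Grove.
At Grove the remaining stops are Pine 4, Denton 18, Knoll 20, Oak 25, Corby 30; go to Pine.
At Pine the remaining stops are Knoll 16, Oak 21, Denton 22, Corby 26; go to Knoll.
At Knoll the remaining stops are Oak 11, Corby 15, Denton 33; go to Oak.
At Oak the remaining stops are Corby 5, Denton 26; go to Corby.
At Corby the remaining stops are Denton 21; go to Denton.
Return Denton→Fenby: 17.
Total = 4 + 5 + 4 + 16 + 11 + 5 + 21 + 17 = 83.

Nearest-neighbour total = 83 miles; route Fenby → Upland → Grove → Pine → Knoll → Oak → Corby → Denton → Fenby.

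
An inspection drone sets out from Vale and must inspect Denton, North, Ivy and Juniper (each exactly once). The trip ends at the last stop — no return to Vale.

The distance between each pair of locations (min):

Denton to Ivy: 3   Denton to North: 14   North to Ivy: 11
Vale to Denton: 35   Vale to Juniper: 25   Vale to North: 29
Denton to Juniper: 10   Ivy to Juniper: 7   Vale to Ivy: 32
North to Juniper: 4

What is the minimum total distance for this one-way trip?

Minimum one-way distance = 43 min.

There are 4! = 24 possible orderings.
Vale → Denton → North → Ivy → Juniper: 35+14+11+7 = 67
Vale → Denton → North → Juniper → Ivy: 35+14+4+7 = 60
Vale → Denton → Ivy → North → Juniper: 35+3+11+4 = 53
Vale → Denton → Ivy → Juniper → North: 35+3+7+4 = 49
Vale → Denton → Juniper → North → Ivy: 35+10+4+11 = 60
Vale → Denton → Juniper → Ivy → North: 35+10+7+11 = 63
Vale → North → Denton → Ivy → Juniper: 29+14+3+7 = 53
Vale → North → Denton → Juniper → Ivy: 29+14+10+7 = 60
Vale → North → Ivy → Denton → Juniper: 29+11+3+10 = 53
Vale → North → Ivy → Juniper → Denton: 29+11+7+10 = 57
Vale → North → Juniper → Denton → Ivy: 29+4+10+3 = 46
Vale → North → Juniper → Ivy → Denton: 29+4+7+3 = 43
Vale → Ivy → Denton → North → Juniper: 32+3+14+4 = 53
Vale → Ivy → Denton → Juniper → North: 32+3+10+4 = 49
… (10 more)
The minimum is 43.
One shortest path: Vale → North → Juniper → Ivy → Denton.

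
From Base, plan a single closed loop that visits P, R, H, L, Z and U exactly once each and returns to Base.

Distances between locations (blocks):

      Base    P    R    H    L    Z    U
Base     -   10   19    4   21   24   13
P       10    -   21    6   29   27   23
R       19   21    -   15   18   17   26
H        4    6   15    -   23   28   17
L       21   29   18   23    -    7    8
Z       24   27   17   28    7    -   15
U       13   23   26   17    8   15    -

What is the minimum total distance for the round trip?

Shortest round trip = 76 blocks.

Base-P-R-H-L-Z-U-Base: 10+21+15+23+7+15+13 = 104
Base-P-R-H-L-U-Z-Base: 10+21+15+23+8+15+24 = 116
Base-P-R-H-Z-L-U-Base: 10+21+15+28+7+8+13 = 102
Base-P-R-H-Z-U-L-Base: 10+21+15+28+15+8+21 = 118
Base-P-R-H-U-L-Z-Base: 10+21+15+17+8+7+24 = 102
Base-P-R-H-U-Z-L-Base: 10+21+15+17+15+7+21 = 106
Base-P-R-L-H-Z-U-Base: 10+21+18+23+28+15+13 = 128
Base-P-R-L-H-U-Z-Base: 10+21+18+23+17+15+24 = 128
… (352 more)
Base-P-H-R-Z-L-U-Base: 10+6+15+17+7+8+13 = 76  ← best
The minimum is 76.
One optimal route: Base → P → H → R → Z → L → U → Base (or its reverse).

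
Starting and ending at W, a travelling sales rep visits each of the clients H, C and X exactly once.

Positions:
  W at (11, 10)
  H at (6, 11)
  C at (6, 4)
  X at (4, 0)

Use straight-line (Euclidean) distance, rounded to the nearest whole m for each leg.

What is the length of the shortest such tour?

Minimum total distance: 28 m.

There are 3 distinct closed tours to check (reversals are equivalent).
W→H→C→X→W: 5+7+4+12 = 28
W→H→X→C→W: 5+11+4+8 = 28
W→C→H→X→W: 8+7+11+12 = 38
The minimum is 28.
One optimal route: W → H → C → X → W (or its reverse).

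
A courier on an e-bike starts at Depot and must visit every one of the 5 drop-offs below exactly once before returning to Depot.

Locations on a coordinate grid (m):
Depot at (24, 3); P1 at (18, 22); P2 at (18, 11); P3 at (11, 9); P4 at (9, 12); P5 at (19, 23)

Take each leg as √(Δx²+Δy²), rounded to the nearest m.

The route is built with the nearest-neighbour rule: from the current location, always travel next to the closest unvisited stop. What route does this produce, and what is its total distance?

56 m along Depot → P2 → P3 → P4 → P1 → P5 → Depot.

From Depot: distances to unvisited — P2=10, P3=14, P4=17, P1=20, P5=21. Nearest is P2 (10).
From P2: distances to unvisited — P3=7, P4=9, P1=11, P5=12. Nearest is P3 (7).
From P3: distances to unvisited — P4=4, P1=15, P5=16. Nearest is P4 (4).
From P4: distances to unvisited — P1=13, P5=15. Nearest is P1 (13).
From P1: distances to unvisited — P5=1. Nearest is P5 (1).
Return P5→Depot: 21.
Total = 10 + 7 + 4 + 13 + 1 + 21 = 56.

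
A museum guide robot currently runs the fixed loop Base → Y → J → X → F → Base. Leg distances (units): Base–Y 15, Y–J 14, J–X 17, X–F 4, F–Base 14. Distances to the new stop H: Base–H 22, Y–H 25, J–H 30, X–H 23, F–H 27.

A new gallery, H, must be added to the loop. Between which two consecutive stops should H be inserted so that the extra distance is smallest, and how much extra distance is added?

Insertion cost between consecutive stops i–j is d(i,H) + d(H,j) − d(i,j):
  between Base and Y: 22 + 25 − 15 = 32
  between Y and J: 25 + 30 − 14 = 41
  between J and X: 30 + 23 − 17 = 36
  between X and F: 23 + 27 − 4 = 46
  between F and Base: 27 + 22 − 14 = 35
Cheapest insertion is between Base and Y, adding 32.
New total = 64 + 32 = 96.

+32 — insert H between Base and Y.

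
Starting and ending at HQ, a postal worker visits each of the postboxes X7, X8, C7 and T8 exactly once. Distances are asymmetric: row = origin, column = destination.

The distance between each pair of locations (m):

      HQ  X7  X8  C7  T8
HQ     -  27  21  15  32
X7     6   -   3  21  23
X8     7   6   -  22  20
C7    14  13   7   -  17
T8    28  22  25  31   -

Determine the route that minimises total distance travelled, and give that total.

Shortest round trip = 64 m.

HQ-X7-X8-C7-T8-HQ: 27+3+22+17+28 = 97
HQ-X7-X8-T8-C7-HQ: 27+3+20+31+14 = 95
HQ-X7-C7-X8-T8-HQ: 27+21+7+20+28 = 103
HQ-X7-C7-T8-X8-HQ: 27+21+17+25+7 = 97
HQ-X7-T8-X8-C7-HQ: 27+23+25+22+14 = 111
HQ-X7-T8-C7-X8-HQ: 27+23+31+7+7 = 95
HQ-X8-X7-C7-T8-HQ: 21+6+21+17+28 = 93
HQ-X8-X7-T8-C7-HQ: 21+6+23+31+14 = 95
HQ-X8-C7-X7-T8-HQ: 21+22+13+23+28 = 107
HQ-X8-C7-T8-X7-HQ: 21+22+17+22+6 = 88
HQ-X8-T8-X7-C7-HQ: 21+20+22+21+14 = 98
HQ-X8-T8-C7-X7-HQ: 21+20+31+13+6 = 91
HQ-C7-X7-X8-T8-HQ: 15+13+3+20+28 = 79
HQ-C7-X7-T8-X8-HQ: 15+13+23+25+7 = 83
… (10 more)
HQ-C7-T8-X7-X8-HQ: 15+17+22+3+7 = 64  ← best
The minimum is 64.
One optimal route: HQ → C7 → T8 → X7 → X8 → HQ.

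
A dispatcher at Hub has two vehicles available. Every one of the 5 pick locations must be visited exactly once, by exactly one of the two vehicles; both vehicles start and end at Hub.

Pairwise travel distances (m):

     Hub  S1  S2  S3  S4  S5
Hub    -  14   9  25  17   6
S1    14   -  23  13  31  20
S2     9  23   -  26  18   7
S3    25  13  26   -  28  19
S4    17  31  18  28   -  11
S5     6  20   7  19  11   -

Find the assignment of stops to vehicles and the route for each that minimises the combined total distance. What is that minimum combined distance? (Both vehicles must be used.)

Try each way of splitting the stops between the two vehicles (each non-empty) and, for each split, find the best tour for each vehicle:
  {S1} + {S2, S3, S4, S5}: 28 + 80 = 108
  {S2} + {S1, S3, S4, S5}: 18 + 72 = 90
  {S1, S2} + {S3, S4, S5}: 46 + 70 = 116
  {S3} + {S1, S2, S4, S5}: 50 + 72 = 122
  {S1, S3} + {S2, S4, S5}: 52 + 44 = 96
  {S2, S3} + {S1, S4, S5}: 60 + 62 = 122
  … (15 splits in total)
Best: vehicle 1 Hub → S2 → Hub = 18; vehicle 2 Hub → S1 → S3 → S4 → S5 → Hub = 72; combined 90.

90 m — the smallest possible combined total.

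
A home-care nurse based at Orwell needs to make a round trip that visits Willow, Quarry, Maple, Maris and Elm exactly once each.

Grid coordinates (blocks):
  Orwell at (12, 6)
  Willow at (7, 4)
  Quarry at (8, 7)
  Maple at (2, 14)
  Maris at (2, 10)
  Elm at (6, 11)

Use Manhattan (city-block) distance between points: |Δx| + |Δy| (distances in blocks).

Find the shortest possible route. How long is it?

Orwell→Willow→Quarry→Maple→Maris→Elm→Orwell: 7+4+13+4+5+11 = 44
Orwell→Willow→Quarry→Maple→Elm→Maris→Orwell: 7+4+13+7+5+14 = 50
Orwell→Willow→Quarry→Maris→Maple→Elm→Orwell: 7+4+9+4+7+11 = 42
Orwell→Willow→Quarry→Maris→Elm→Maple→Orwell: 7+4+9+5+7+18 = 50
Orwell→Willow→Quarry→Elm→Maple→Maris→Orwell: 7+4+6+7+4+14 = 42
Orwell→Willow→Quarry→Elm→Maris→Maple→Orwell: 7+4+6+5+4+18 = 44
Orwell→Willow→Maple→Quarry→Maris→Elm→Orwell: 7+15+13+9+5+11 = 60
Orwell→Willow→Maple→Quarry→Elm→Maris→Orwell: 7+15+13+6+5+14 = 60
Orwell→Willow→Maple→Maris→Quarry→Elm→Orwell: 7+15+4+9+6+11 = 52
Orwell→Willow→Maple→Maris→Elm→Quarry→Orwell: 7+15+4+5+6+5 = 42
Orwell→Willow→Maple→Elm→Quarry→Maris→Orwell: 7+15+7+6+9+14 = 58
Orwell→Willow→Maple→Elm→Maris→Quarry→Orwell: 7+15+7+5+9+5 = 48
Orwell→Willow→Maris→Quarry→Maple→Elm→Orwell: 7+11+9+13+7+11 = 58
Orwell→Willow→Maris→Quarry→Elm→Maple→Orwell: 7+11+9+6+7+18 = 58
… (46 more)
Orwell→Willow→Maris→Maple→Elm→Quarry→Orwell: 7+11+4+7+6+5 = 40  ← best
The minimum is 40.
One optimal route: Orwell → Willow → Maris → Maple → Elm → Quarry → Orwell (or its reverse).

Shortest round trip = 40 blocks.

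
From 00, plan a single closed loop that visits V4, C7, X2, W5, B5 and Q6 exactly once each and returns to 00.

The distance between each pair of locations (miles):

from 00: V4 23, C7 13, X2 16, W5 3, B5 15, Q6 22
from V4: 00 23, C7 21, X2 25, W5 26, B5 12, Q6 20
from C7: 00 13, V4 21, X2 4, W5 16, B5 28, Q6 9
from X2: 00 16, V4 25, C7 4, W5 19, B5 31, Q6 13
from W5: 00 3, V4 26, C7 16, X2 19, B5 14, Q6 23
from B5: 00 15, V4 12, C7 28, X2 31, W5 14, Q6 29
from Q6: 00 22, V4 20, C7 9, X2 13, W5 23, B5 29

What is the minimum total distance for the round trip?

There are 360 distinct closed tours to check (reversals are equivalent).
00-V4-C7-X2-W5-B5-Q6-00: 23+21+4+19+14+29+22 = 132
00-V4-C7-X2-W5-Q6-B5-00: 23+21+4+19+23+29+15 = 134
00-V4-C7-X2-B5-W5-Q6-00: 23+21+4+31+14+23+22 = 138
00-V4-C7-X2-B5-Q6-W5-00: 23+21+4+31+29+23+3 = 134
00-V4-C7-X2-Q6-W5-B5-00: 23+21+4+13+23+14+15 = 113
00-V4-C7-X2-Q6-B5-W5-00: 23+21+4+13+29+14+3 = 107
00-V4-C7-W5-X2-B5-Q6-00: 23+21+16+19+31+29+22 = 161
00-V4-C7-W5-X2-Q6-B5-00: 23+21+16+19+13+29+15 = 136
… (352 more)
00-X2-C7-Q6-V4-B5-W5-00: 16+4+9+20+12+14+3 = 78  ← best
The minimum is 78.
One optimal route: 00 → X2 → C7 → Q6 → V4 → B5 → W5 → 00 (or its reverse).

Shortest round trip = 78 miles.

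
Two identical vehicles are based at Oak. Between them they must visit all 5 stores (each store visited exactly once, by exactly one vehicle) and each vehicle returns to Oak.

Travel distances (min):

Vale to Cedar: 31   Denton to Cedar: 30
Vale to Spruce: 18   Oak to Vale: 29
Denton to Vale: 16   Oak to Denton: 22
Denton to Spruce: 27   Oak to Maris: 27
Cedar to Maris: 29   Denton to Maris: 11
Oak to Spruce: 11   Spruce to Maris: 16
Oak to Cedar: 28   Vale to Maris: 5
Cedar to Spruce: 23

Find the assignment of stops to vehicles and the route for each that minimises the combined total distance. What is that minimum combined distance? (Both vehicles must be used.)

119 min — the smallest possible combined total.

Check every non-empty split of the stops between the two vehicles; for each half take its own optimal tour:
  {Denton} + {Vale, Cedar, Spruce, Maris}: 44 + 91 = 135
  {Vale} + {Denton, Cedar, Spruce, Maris}: 58 + 96 = 154
  {Denton, Vale} + {Cedar, Spruce, Maris}: 67 + 84 = 151
  {Cedar} + {Denton, Vale, Spruce, Maris}: 56 + 67 = 123
  {Denton, Cedar} + {Vale, Spruce, Maris}: 80 + 61 = 141
  {Vale, Cedar} + {Denton, Spruce, Maris}: 88 + 60 = 148
  … (15 splits in total)
  {Spruce} + {Denton, Vale, Cedar, Maris}: 22 + 97 = 119  ← best
Best: vehicle 1 Oak → Spruce → Oak = 22; vehicle 2 Oak → Denton → Maris → Vale → Cedar → Oak = 97; combined 119.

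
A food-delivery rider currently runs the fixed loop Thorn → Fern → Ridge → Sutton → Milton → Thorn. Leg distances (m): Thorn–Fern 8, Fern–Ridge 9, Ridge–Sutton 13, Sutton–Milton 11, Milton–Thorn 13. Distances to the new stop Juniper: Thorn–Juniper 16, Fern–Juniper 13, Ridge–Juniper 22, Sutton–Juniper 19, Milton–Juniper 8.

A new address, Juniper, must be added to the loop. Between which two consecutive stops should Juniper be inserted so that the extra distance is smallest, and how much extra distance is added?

Adding 11 m by placing Juniper on the Milton–Thorn leg.

Insertion cost between consecutive stops i–j is d(i,Juniper) + d(Juniper,j) − d(i,j):
  between Thorn and Fern: 16 + 13 − 8 = 21
  between Fern and Ridge: 13 + 22 − 9 = 26
  between Ridge and Sutton: 22 + 19 − 13 = 28
  between Sutton and Milton: 19 + 8 − 11 = 16
  between Milton and Thorn: 8 + 16 − 13 = 11
Cheapest insertion is between Milton and Thorn, adding 11.
New total = 54 + 11 = 65.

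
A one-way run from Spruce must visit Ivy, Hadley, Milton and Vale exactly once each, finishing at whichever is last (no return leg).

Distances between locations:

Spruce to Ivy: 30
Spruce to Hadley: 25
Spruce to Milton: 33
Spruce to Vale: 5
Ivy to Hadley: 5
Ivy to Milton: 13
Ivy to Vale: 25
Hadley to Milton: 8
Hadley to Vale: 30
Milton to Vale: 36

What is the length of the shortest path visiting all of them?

Shortest open route: 43.

There are 4! = 24 possible orderings.
Spruce - Ivy - Hadley - Milton - Vale: 30+5+8+36 = 79
Spruce - Ivy - Hadley - Vale - Milton: 30+5+30+36 = 101
Spruce - Ivy - Milton - Hadley - Vale: 30+13+8+30 = 81
Spruce - Ivy - Milton - Vale - Hadley: 30+13+36+30 = 109
Spruce - Ivy - Vale - Hadley - Milton: 30+25+30+8 = 93
Spruce - Ivy - Vale - Milton - Hadley: 30+25+36+8 = 99
Spruce - Hadley - Ivy - Milton - Vale: 25+5+13+36 = 79
Spruce - Hadley - Ivy - Vale - Milton: 25+5+25+36 = 91
Spruce - Hadley - Milton - Ivy - Vale: 25+8+13+25 = 71
Spruce - Hadley - Milton - Vale - Ivy: 25+8+36+25 = 94
Spruce - Hadley - Vale - Ivy - Milton: 25+30+25+13 = 93
Spruce - Hadley - Vale - Milton - Ivy: 25+30+36+13 = 104
Spruce - Milton - Ivy - Hadley - Vale: 33+13+5+30 = 81
Spruce - Milton - Ivy - Vale - Hadley: 33+13+25+30 = 101
… (10 more)
Spruce - Vale - Ivy - Hadley - Milton: 5+25+5+8 = 43  ← best
The minimum is 43.
One shortest path: Spruce → Vale → Ivy → Hadley → Milton.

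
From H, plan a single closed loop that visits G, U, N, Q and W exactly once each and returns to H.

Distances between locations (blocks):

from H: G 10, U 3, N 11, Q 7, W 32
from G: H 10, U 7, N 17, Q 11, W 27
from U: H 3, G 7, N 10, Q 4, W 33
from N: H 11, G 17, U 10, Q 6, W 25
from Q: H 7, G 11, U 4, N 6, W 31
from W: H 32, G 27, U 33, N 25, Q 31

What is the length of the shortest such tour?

Minimum total distance: 75 blocks.

There are 60 distinct closed tours to check (reversals are equivalent).
H→G→U→N→Q→W→H: 10+7+10+6+31+32 = 96
H→G→U→N→W→Q→H: 10+7+10+25+31+7 = 90
H→G→U→Q→N→W→H: 10+7+4+6+25+32 = 84
H→G→U→Q→W→N→H: 10+7+4+31+25+11 = 88
H→G→U→W→N→Q→H: 10+7+33+25+6+7 = 88
H→G→U→W→Q→N→H: 10+7+33+31+6+11 = 98
H→G→N→U→Q→W→H: 10+17+10+4+31+32 = 104
H→G→N→U→W→Q→H: 10+17+10+33+31+7 = 108
H→G→N→Q→U→W→H: 10+17+6+4+33+32 = 102
H→G→N→Q→W→U→H: 10+17+6+31+33+3 = 100
H→G→N→W→U→Q→H: 10+17+25+33+4+7 = 96
H→G→N→W→Q→U→H: 10+17+25+31+4+3 = 90
H→G→Q→U→N→W→H: 10+11+4+10+25+32 = 92
H→G→Q→U→W→N→H: 10+11+4+33+25+11 = 94
… (46 more)
H→G→W→N→Q→U→H: 10+27+25+6+4+3 = 75  ← best
The minimum is 75.
One optimal route: H → G → W → N → Q → U → H (or its reverse).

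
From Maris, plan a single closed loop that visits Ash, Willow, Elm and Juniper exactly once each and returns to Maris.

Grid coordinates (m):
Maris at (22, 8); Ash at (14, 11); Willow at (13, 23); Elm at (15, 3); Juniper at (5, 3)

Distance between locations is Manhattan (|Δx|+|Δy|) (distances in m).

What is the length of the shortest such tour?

There are 12 distinct closed tours to check (reversals are equivalent).
Maris - Ash - Willow - Elm - Juniper - Maris: 11+13+22+10+22 = 78
Maris - Ash - Willow - Juniper - Elm - Maris: 11+13+28+10+12 = 74
Maris - Ash - Elm - Willow - Juniper - Maris: 11+9+22+28+22 = 92
Maris - Ash - Elm - Juniper - Willow - Maris: 11+9+10+28+24 = 82
Maris - Ash - Juniper - Willow - Elm - Maris: 11+17+28+22+12 = 90
Maris - Ash - Juniper - Elm - Willow - Maris: 11+17+10+22+24 = 84
Maris - Willow - Ash - Elm - Juniper - Maris: 24+13+9+10+22 = 78
Maris - Willow - Ash - Juniper - Elm - Maris: 24+13+17+10+12 = 76
Maris - Willow - Elm - Ash - Juniper - Maris: 24+22+9+17+22 = 94
Maris - Willow - Juniper - Ash - Elm - Maris: 24+28+17+9+12 = 90
Maris - Elm - Ash - Willow - Juniper - Maris: 12+9+13+28+22 = 84
Maris - Elm - Willow - Ash - Juniper - Maris: 12+22+13+17+22 = 86
The minimum is 74.
One optimal route: Maris → Ash → Willow → Juniper → Elm → Maris (or its reverse).

Minimum total distance: 74 m.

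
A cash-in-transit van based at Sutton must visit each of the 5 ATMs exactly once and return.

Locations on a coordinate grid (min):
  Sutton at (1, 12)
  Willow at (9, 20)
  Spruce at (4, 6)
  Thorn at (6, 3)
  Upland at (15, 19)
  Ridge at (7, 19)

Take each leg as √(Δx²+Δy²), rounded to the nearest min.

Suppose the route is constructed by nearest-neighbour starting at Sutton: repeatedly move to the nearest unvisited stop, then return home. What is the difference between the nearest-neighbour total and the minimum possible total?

Excess over optimum: 5 min.

Sutton: Spruce=7, Ridge=9, Thorn=10, Willow=11, Upland=16 ⇒ Spruce
Spruce: Thorn=4, Ridge=13, Willow=15, Upland=17 ⇒ Thorn
Thorn: Ridge=16, Willow=17, Upland=18 ⇒ Ridge
Ridge: Willow=2, Upland=8 ⇒ Willow
Willow: Upland=6 ⇒ Upland
NN route Sutton → Spruce → Thorn → Ridge → Willow → Upland → Sutton costs 51.
Optimal: Sutton → Spruce → Thorn → Upland → Willow → Ridge → Sutton costs 46 (by enumerating all 60 distinct tours).
Excess = 51 − 46 = 5.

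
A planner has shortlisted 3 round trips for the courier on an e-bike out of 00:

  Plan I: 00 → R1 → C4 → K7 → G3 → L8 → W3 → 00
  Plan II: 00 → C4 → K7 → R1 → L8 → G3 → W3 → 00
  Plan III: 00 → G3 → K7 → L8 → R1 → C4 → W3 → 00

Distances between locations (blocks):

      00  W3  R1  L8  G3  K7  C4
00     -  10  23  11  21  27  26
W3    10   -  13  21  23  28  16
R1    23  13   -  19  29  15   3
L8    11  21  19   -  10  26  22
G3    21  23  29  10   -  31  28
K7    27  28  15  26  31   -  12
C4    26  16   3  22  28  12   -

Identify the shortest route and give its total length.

Plan I: 23 + 3 + 12 + 31 + 10 + 21 + 10 = 110
Plan II: 26 + 12 + 15 + 19 + 10 + 23 + 10 = 115
Plan III: 21 + 31 + 26 + 19 + 3 + 16 + 10 = 126

Shortest is Plan I, total 110 blocks.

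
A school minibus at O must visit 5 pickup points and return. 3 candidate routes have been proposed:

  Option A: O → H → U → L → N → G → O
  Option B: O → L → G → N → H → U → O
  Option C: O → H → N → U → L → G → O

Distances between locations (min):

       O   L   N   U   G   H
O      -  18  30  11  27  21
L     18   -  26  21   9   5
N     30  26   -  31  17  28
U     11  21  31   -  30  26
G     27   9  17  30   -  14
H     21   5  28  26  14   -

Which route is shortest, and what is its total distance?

Option A: 21 + 26 + 21 + 26 + 17 + 27 = 138
Option B: 18 + 9 + 17 + 28 + 26 + 11 = 109
Option C: 21 + 28 + 31 + 21 + 9 + 27 = 137

109 min — Option B is the shortest.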